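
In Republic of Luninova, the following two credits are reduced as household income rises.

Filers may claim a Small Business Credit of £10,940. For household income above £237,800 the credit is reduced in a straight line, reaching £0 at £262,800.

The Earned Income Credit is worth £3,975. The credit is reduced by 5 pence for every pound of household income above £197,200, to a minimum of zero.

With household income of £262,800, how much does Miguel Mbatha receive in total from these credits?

Small Business Credit: £262,800 is at or above £262,800, so the credit is £0.
Earned Income Credit: 5% of the £65,600 excess over £197,200 is £3,280; credit = £3,975 − £3,280 = £695.
Total: £0 + £695 = £695.

£695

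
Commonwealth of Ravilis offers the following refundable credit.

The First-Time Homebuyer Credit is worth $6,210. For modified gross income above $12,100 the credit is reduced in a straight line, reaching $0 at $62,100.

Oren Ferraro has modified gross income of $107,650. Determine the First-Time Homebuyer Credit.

First-Time Homebuyer Credit: $107,650 is at or above $62,100, so the credit is $0.

$0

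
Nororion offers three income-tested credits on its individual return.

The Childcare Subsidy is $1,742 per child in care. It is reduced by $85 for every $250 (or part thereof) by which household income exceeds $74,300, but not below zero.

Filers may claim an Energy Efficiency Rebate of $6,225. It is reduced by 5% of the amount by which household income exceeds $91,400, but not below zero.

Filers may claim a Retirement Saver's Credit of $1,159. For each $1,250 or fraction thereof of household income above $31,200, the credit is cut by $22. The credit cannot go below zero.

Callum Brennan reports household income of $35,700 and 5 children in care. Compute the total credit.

Childcare Subsidy: base = 5 × $1,742 = $8,710. $35,700 is at or below the $74,300 threshold, so the full $8,710 applies.
Energy Efficiency Rebate: $35,700 is at or below the $91,400 threshold, so the full $6,225 applies.
Retirement Saver's Credit: income exceeds $31,200 by $4,500, which is 4 full-or-partial $1,250 increments; reduction = 4 × $22 = $88, leaving $1,071.
Total: $8,710 + $6,225 + $1,071 = $16,006.

$16,006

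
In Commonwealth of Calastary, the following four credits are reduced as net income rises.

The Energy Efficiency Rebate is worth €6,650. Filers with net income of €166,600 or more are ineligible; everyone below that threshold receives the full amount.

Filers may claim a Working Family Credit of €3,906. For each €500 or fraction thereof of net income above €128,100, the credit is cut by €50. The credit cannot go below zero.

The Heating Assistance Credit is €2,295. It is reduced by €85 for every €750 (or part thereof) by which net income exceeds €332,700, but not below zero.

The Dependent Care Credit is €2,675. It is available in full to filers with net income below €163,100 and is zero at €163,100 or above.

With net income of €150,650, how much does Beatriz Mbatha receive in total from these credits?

€13,226

Energy Efficiency Rebate: €150,650 is below the €166,600 cutoff, so the full €6,650 applies.
Working Family Credit: income exceeds €128,100 by €22,550, which is 46 full-or-partial €500 increments; reduction = 46 × €50 = €2,300, leaving €1,606.
Heating Assistance Credit: €150,650 is at or below the €332,700 threshold, so the full €2,295 applies.
Dependent Care Credit: €150,650 is below the €163,100 cutoff, so the full €2,675 applies.
Total: €6,650 + €1,606 + €2,295 + €2,675 = €13,226.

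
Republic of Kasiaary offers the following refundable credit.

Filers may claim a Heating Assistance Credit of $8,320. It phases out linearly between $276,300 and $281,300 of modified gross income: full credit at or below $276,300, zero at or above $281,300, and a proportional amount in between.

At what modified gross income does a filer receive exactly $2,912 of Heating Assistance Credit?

$2,912 is 2,912/8,320 of the full $8,320, so 5,408/8,320 of the $5,000 range has been used: income = $276,300 + $5,000 × 5,408/8,320 = $279,550.

$279,550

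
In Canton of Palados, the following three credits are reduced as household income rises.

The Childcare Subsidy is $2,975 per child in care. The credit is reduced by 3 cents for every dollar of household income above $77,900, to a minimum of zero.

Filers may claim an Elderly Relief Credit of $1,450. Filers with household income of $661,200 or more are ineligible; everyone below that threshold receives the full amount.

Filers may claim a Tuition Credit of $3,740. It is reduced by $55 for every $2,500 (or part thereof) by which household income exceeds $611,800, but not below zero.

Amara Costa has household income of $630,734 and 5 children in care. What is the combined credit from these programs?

Childcare Subsidy: base = 5 × $2,975 = $14,875. 3% of the $552,834 excess over $77,900 is $16,585.02 ≥ base, so the credit is $0.
Elderly Relief Credit: $630,734 is below the $661,200 cutoff, so the full $1,450 applies.
Tuition Credit: income exceeds $611,800 by $18,934, which is 8 full-or-partial $2,500 increments; reduction = 8 × $55 = $440, leaving $3,300.
Total: $0 + $1,450 + $3,300 = $4,750.

$4,750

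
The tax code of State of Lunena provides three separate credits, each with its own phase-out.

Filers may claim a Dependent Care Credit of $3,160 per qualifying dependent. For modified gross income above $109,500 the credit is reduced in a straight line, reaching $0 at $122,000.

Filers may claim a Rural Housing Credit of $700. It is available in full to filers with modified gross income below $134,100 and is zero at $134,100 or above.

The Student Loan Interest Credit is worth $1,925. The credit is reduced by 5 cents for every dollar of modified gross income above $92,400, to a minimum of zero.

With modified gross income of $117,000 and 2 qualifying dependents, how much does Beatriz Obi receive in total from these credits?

Dependent Care Credit: base = 2 × $3,160 = $6,320. $117,000 is $7,500 into a $12,500 phase-out range, leaving 5,000/12,500 of the credit: $6,320 × 5,000/12,500 = $2,528.
Rural Housing Credit: $117,000 is below the $134,100 cutoff, so the full $700 applies.
Student Loan Interest Credit: 5% of the $24,600 excess over $92,400 is $1,230; credit = $1,925 − $1,230 = $695.
Total: $2,528 + $700 + $695 = $3,923.

$3,923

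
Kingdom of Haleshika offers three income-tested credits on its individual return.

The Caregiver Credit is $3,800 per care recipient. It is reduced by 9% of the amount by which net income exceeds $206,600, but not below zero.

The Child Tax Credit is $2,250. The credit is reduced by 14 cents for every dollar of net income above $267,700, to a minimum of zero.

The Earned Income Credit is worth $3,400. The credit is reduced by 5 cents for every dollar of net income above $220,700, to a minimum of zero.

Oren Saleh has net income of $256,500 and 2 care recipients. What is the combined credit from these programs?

Caregiver Credit: base = 2 × $3,800 = $7,600. 9% of the $49,900 excess over $206,600 is $4,491; credit = $7,600 − $4,491 = $3,109.
Child Tax Credit: $256,500 is at or below the $267,700 threshold, so the full $2,250 applies.
Earned Income Credit: 5% of the $35,800 excess over $220,700 is $1,790; credit = $3,400 − $1,790 = $1,610.
Total: $3,109 + $2,250 + $1,610 = $6,969.

$6,969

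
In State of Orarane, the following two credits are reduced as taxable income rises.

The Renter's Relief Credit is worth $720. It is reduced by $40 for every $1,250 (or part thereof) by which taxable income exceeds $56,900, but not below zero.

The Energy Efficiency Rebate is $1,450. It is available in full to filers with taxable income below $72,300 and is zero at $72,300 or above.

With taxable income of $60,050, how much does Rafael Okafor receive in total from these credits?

$2,050

Renter's Relief Credit: income exceeds $56,900 by $3,150, which is 3 full-or-partial $1,250 increments; reduction = 3 × $40 = $120, leaving $600.
Energy Efficiency Rebate: $60,050 is below the $72,300 cutoff, so the full $1,450 applies.
Total: $600 + $1,450 = $2,050.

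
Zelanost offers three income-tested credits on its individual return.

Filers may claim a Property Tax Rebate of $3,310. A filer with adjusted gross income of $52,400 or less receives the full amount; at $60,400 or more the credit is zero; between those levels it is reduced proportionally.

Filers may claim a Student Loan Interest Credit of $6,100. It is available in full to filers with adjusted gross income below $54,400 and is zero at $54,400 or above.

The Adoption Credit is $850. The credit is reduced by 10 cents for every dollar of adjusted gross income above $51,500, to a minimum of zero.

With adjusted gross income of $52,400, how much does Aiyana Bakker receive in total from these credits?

Property Tax Rebate: $52,400 is at or below the $52,400 threshold, so the full $3,310 applies.
Student Loan Interest Credit: $52,400 is below the $54,400 cutoff, so the full $6,100 applies.
Adoption Credit: 10% of the $900 excess over $51,500 is $90; credit = $850 − $90 = $760.
Total: $3,310 + $6,100 + $760 = $10,170.

$10,170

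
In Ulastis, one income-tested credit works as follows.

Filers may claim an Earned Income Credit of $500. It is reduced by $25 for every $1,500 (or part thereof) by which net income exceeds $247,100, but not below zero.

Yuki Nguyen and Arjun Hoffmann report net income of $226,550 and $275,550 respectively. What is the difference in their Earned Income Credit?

$475

Yuki ($226,550): Earned Income Credit: $226,550 is at or below the $247,100 threshold, so the full $500 applies.
Arjun ($275,550): Earned Income Credit: income exceeds $247,100 by $28,450, which is 19 full-or-partial $1,500 increments; reduction = 19 × $25 = $475, leaving $25.
Difference: |$500 − $25| = $475.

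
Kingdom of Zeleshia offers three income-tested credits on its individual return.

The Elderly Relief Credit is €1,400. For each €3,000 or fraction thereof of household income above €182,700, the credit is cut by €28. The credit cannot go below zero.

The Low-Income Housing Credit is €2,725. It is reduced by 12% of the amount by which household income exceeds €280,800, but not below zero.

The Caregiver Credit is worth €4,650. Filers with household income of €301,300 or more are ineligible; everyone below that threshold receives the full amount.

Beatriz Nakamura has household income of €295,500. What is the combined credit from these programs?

€5,947

Elderly Relief Credit: income exceeds €182,700 by €112,800, which is 38 full-or-partial €3,000 increments; reduction = 38 × €28 = €1,064, leaving €336.
Low-Income Housing Credit: 12% of the €14,700 excess over €280,800 is €1,764; credit = €2,725 − €1,764 = €961.
Caregiver Credit: €295,500 is below the €301,300 cutoff, so the full €4,650 applies.
Total: €336 + €961 + €4,650 = €5,947.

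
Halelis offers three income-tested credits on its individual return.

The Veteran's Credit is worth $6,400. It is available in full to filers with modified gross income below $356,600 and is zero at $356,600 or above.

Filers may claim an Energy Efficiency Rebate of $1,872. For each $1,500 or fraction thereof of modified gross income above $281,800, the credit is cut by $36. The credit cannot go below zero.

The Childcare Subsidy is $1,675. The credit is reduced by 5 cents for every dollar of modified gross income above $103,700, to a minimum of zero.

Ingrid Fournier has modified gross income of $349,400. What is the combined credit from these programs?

Veteran's Credit: $349,400 is below the $356,600 cutoff, so the full $6,400 applies.
Energy Efficiency Rebate: income exceeds $281,800 by $67,600, which is 46 full-or-partial $1,500 increments; reduction = 46 × $36 = $1,656, leaving $216.
Childcare Subsidy: 5% of the $245,700 excess over $103,700 is $12,285 ≥ base, so the credit is $0.
Total: $6,400 + $216 + $0 = $6,616.

$6,616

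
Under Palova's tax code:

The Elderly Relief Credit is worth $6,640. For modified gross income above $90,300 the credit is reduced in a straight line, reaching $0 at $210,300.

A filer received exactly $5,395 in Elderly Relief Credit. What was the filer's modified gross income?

$5,395 is 5,395/6,640 of the full $6,640, so 1,245/6,640 of the $120,000 range has been used: income = $90,300 + $120,000 × 1,245/6,640 = $112,800.

$112,800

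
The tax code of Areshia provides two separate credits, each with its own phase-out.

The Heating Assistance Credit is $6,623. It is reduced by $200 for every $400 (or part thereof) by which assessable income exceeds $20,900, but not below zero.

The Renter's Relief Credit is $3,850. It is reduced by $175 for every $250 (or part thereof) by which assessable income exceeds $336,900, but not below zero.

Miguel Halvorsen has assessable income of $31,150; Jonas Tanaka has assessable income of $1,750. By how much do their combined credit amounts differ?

$5,200

Miguel ($31,150): Heating Assistance Credit: income exceeds $20,900 by $10,250, which is 26 full-or-partial $400 increments; reduction = 26 × $200 = $5,200, leaving $1,423. Renter's Relief Credit: $31,150 is at or below the $336,900 threshold, so the full $3,850 applies. total $1,423 + $3,850 = $5,273
Jonas ($1,750): Heating Assistance Credit: $1,750 is at or below the $20,900 threshold, so the full $6,623 applies. Renter's Relief Credit: $1,750 is at or below the $336,900 threshold, so the full $3,850 applies. total $6,623 + $3,850 = $10,473
Difference: |$5,273 − $10,473| = $5,200.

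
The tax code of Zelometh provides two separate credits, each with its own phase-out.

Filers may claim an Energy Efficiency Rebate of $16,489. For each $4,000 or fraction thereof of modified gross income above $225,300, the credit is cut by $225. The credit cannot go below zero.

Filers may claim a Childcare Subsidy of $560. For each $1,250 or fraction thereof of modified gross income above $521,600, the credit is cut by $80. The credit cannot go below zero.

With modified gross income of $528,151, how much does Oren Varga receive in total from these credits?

$80

Energy Efficiency Rebate: income exceeds $225,300 by $302,851 → 76 increments × $225 = $17,100 ≥ base, so the credit is $0.
Childcare Subsidy: income exceeds $521,600 by $6,551, which is 6 full-or-partial $1,250 increments; reduction = 6 × $80 = $480, leaving $80.
Total: $0 + $80 = $80.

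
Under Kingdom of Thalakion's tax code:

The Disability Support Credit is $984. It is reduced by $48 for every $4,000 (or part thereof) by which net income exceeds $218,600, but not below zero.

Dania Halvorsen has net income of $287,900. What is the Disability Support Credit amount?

$120

Disability Support Credit: income exceeds $218,600 by $69,300, which is 18 full-or-partial $4,000 increments; reduction = 18 × $48 = $864, leaving $120.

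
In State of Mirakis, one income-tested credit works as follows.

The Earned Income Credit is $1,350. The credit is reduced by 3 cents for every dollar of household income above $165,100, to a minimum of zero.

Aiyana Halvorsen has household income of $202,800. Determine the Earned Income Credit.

Earned Income Credit: 3% of the $37,700 excess over $165,100 is $1,131; credit = $1,350 − $1,131 = $219.

$219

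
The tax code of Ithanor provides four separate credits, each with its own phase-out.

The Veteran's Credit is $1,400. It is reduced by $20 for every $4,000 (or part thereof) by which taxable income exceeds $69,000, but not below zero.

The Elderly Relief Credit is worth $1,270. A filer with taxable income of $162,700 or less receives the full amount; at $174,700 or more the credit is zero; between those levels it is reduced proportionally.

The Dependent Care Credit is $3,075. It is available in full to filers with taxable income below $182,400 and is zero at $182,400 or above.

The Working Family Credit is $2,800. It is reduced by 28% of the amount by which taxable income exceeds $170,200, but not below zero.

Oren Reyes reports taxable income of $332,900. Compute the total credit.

Veteran's Credit: income exceeds $69,000 by $263,900, which is 66 full-or-partial $4,000 increments; reduction = 66 × $20 = $1,320, leaving $80.
Elderly Relief Credit: $332,900 is at or above $174,700, so the credit is $0.
Dependent Care Credit: $332,900 meets or exceeds the $182,400 cutoff, so the credit is $0.
Working Family Credit: 28% of the $162,700 excess over $170,200 is $45,556 ≥ base, so the credit is $0.
Total: $80 + $0 + $0 + $0 = $80.

$80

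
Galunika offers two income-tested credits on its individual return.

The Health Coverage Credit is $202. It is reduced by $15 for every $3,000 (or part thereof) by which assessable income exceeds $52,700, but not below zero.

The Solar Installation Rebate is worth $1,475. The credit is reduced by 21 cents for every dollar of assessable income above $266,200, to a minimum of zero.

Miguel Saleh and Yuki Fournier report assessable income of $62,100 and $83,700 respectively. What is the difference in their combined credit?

Miguel ($62,100): Health Coverage Credit: income exceeds $52,700 by $9,400, which is 4 full-or-partial $3,000 increments; reduction = 4 × $15 = $60, leaving $142. Solar Installation Rebate: $62,100 is at or below the $266,200 threshold, so the full $1,475 applies. total $142 + $1,475 = $1,617
Yuki ($83,700): Health Coverage Credit: income exceeds $52,700 by $31,000, which is 11 full-or-partial $3,000 increments; reduction = 11 × $15 = $165, leaving $37. Solar Installation Rebate: $83,700 is at or below the $266,200 threshold, so the full $1,475 applies. total $37 + $1,475 = $1,512
Difference: |$1,617 − $1,512| = $105.

$105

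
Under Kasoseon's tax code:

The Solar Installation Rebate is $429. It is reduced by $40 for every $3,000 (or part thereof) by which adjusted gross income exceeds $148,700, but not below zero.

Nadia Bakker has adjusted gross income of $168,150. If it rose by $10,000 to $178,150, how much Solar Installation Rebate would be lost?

At $168,150 — income exceeds $148,700 by $19,450, which is 7 full-or-partial $3,000 increments; reduction = 7 × $40 = $280, leaving $149.
At $178,150 — income exceeds $148,700 by $29,450, which is 10 full-or-partial $3,000 increments; reduction = 10 × $40 = $400, leaving $29.
Lost: $149 − $29 = $120.

$120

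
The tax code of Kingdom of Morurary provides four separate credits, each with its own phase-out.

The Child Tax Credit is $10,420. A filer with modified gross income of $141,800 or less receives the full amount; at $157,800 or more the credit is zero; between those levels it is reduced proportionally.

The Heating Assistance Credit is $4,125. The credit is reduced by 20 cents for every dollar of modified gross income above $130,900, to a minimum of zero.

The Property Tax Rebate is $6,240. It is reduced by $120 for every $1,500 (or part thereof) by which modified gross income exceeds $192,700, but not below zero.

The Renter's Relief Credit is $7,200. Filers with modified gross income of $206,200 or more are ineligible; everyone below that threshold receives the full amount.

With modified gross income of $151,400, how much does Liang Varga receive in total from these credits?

$17,633

Child Tax Credit: $151,400 is $9,600 into a $16,000 phase-out range, leaving 6,400/16,000 of the credit: $10,420 × 6,400/16,000 = $4,168.
Heating Assistance Credit: 20% of the $20,500 excess over $130,900 is $4,100; credit = $4,125 − $4,100 = $25.
Property Tax Rebate: $151,400 is at or below the $192,700 threshold, so the full $6,240 applies.
Renter's Relief Credit: $151,400 is below the $206,200 cutoff, so the full $7,200 applies.
Total: $4,168 + $25 + $6,240 + $7,200 = $17,633.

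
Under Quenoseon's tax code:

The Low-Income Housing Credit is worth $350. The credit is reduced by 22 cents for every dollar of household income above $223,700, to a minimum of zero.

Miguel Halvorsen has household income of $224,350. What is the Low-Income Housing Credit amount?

Low-Income Housing Credit: 22% of the $650 excess over $223,700 is $143; credit = $350 − $143 = $207.

$207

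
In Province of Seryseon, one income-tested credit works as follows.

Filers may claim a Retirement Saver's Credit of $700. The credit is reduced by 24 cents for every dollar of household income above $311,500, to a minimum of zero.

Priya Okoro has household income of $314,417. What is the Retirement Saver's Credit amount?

Retirement Saver's Credit: 24% of the $2,917 excess over $311,500 is $700.08 ≥ base, so the credit is $0.

$0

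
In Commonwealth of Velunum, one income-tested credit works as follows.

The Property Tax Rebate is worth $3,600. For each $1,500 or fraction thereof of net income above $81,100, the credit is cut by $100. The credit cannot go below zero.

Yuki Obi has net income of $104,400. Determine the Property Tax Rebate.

$2,000

Property Tax Rebate: income exceeds $81,100 by $23,300, which is 16 full-or-partial $1,500 increments; reduction = 16 × $100 = $1,600, leaving $2,000.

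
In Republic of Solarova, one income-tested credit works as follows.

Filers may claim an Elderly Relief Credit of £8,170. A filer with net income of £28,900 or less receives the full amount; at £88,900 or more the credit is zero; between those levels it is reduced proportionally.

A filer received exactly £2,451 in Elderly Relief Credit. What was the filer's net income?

£2,451 is 2,451/8,170 of the full £8,170, so 5,719/8,170 of the £60,000 range has been used: income = £28,900 + £60,000 × 5,719/8,170 = £70,900.

£70,900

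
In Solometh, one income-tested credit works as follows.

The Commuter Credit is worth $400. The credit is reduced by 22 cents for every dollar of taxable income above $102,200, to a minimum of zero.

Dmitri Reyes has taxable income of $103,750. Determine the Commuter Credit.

$59

Commuter Credit: 22% of the $1,550 excess over $102,200 is $341; credit = $400 − $341 = $59.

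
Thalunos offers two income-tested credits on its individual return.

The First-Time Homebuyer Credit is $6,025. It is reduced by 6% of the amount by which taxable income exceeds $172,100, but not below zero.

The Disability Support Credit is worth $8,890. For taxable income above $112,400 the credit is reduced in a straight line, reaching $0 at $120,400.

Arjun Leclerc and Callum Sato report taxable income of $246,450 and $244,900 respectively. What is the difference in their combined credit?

$93

Arjun ($246,450): First-Time Homebuyer Credit: 6% of the $74,350 excess over $172,100 is $4,461; credit = $6,025 − $4,461 = $1,564. Disability Support Credit: $246,450 is at or above $120,400, so the credit is $0. total $1,564 + $0 = $1,564
Callum ($244,900): First-Time Homebuyer Credit: 6% of the $72,800 excess over $172,100 is $4,368; credit = $6,025 − $4,368 = $1,657. Disability Support Credit: $244,900 is at or above $120,400, so the credit is $0. total $1,657 + $0 = $1,657
Difference: |$1,564 − $1,657| = $93.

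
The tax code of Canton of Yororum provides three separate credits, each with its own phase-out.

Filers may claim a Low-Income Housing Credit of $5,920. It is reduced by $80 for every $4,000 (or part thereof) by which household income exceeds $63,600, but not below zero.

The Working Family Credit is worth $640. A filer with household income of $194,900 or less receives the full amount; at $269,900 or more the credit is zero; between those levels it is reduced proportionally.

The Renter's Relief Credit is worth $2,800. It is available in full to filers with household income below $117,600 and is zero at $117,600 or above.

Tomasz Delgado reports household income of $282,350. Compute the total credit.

$1,520

Low-Income Housing Credit: income exceeds $63,600 by $218,750, which is 55 full-or-partial $4,000 increments; reduction = 55 × $80 = $4,400, leaving $1,520.
Working Family Credit: $282,350 is at or above $269,900, so the credit is $0.
Renter's Relief Credit: $282,350 meets or exceeds the $117,600 cutoff, so the credit is $0.
Total: $1,520 + $0 + $0 = $1,520.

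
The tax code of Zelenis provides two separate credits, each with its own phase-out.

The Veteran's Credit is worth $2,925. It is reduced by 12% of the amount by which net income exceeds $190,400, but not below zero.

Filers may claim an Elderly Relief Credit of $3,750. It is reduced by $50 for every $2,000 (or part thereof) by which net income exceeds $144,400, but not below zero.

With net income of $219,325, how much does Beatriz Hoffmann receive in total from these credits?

$1,850

Veteran's Credit: 12% of the $28,925 excess over $190,400 is $3,471 ≥ base, so the credit is $0.
Elderly Relief Credit: income exceeds $144,400 by $74,925, which is 38 full-or-partial $2,000 increments; reduction = 38 × $50 = $1,900, leaving $1,850.
Total: $0 + $1,850 = $1,850.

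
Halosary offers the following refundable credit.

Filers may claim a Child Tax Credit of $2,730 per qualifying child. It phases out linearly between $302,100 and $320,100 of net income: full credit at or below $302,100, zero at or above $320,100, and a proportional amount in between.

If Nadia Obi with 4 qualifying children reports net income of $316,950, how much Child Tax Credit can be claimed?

Child Tax Credit: base = 4 × $2,730 = $10,920. $316,950 is $14,850 into a $18,000 phase-out range, leaving 3,150/18,000 of the credit: $10,920 × 3,150/18,000 = $1,911.

$1,911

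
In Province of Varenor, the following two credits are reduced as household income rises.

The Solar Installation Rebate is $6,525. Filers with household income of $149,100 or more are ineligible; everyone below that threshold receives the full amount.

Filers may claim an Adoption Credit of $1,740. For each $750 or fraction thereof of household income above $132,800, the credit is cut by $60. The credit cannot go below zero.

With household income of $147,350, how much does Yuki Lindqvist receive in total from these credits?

$7,065

Solar Installation Rebate: $147,350 is below the $149,100 cutoff, so the full $6,525 applies.
Adoption Credit: income exceeds $132,800 by $14,550, which is 20 full-or-partial $750 increments; reduction = 20 × $60 = $1,200, leaving $540.
Total: $6,525 + $540 = $7,065.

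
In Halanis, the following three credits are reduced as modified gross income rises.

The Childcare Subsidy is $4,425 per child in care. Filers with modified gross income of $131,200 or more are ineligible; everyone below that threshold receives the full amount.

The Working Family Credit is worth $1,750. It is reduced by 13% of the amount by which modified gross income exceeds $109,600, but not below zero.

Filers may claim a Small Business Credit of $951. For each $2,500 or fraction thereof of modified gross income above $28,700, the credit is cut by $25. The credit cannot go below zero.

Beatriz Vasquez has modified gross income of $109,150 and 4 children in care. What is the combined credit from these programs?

$19,576

Childcare Subsidy: base = 4 × $4,425 = $17,700. $109,150 is below the $131,200 cutoff, so the full $17,700 applies.
Working Family Credit: $109,150 is at or below the $109,600 threshold, so the full $1,750 applies.
Small Business Credit: income exceeds $28,700 by $80,450, which is 33 full-or-partial $2,500 increments; reduction = 33 × $25 = $825, leaving $126.
Total: $17,700 + $1,750 + $126 = $19,576.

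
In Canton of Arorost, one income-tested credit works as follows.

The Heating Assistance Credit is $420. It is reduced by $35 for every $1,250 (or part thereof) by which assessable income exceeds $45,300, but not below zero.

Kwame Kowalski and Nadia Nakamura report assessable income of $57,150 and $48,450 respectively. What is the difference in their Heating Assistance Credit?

$245

Kwame ($57,150): Heating Assistance Credit: income exceeds $45,300 by $11,850, which is 10 full-or-partial $1,250 increments; reduction = 10 × $35 = $350, leaving $70.
Nadia ($48,450): Heating Assistance Credit: income exceeds $45,300 by $3,150, which is 3 full-or-partial $1,250 increments; reduction = 3 × $35 = $105, leaving $315.
Difference: |$70 − $315| = $245.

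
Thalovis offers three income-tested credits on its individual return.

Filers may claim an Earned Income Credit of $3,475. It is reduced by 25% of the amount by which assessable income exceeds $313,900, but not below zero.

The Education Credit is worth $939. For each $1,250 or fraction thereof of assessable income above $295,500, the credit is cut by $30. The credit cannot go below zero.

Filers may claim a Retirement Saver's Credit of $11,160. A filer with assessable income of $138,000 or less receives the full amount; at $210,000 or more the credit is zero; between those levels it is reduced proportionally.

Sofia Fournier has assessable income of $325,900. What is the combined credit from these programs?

Earned Income Credit: 25% of the $12,000 excess over $313,900 is $3,000; credit = $3,475 − $3,000 = $475.
Education Credit: income exceeds $295,500 by $30,400, which is 25 full-or-partial $1,250 increments; reduction = 25 × $30 = $750, leaving $189.
Retirement Saver's Credit: $325,900 is at or above $210,000, so the credit is $0.
Total: $475 + $189 + $0 = $664.

$664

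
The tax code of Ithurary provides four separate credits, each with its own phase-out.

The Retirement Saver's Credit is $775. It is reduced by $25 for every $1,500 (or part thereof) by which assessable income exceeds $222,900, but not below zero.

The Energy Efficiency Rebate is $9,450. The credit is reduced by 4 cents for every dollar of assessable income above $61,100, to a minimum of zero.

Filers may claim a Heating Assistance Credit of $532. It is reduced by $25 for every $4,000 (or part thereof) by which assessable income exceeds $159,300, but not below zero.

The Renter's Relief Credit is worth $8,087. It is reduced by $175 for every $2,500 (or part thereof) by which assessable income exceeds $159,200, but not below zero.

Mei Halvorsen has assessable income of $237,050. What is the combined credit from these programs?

Retirement Saver's Credit: income exceeds $222,900 by $14,150, which is 10 full-or-partial $1,500 increments; reduction = 10 × $25 = $250, leaving $525.
Energy Efficiency Rebate: 4% of the $175,950 excess over $61,100 is $7,038; credit = $9,450 − $7,038 = $2,412.
Heating Assistance Credit: income exceeds $159,300 by $77,750, which is 20 full-or-partial $4,000 increments; reduction = 20 × $25 = $500, leaving $32.
Renter's Relief Credit: income exceeds $159,200 by $77,850, which is 32 full-or-partial $2,500 increments; reduction = 32 × $175 = $5,600, leaving $2,487.
Total: $525 + $2,412 + $32 + $2,487 = $5,456.

$5,456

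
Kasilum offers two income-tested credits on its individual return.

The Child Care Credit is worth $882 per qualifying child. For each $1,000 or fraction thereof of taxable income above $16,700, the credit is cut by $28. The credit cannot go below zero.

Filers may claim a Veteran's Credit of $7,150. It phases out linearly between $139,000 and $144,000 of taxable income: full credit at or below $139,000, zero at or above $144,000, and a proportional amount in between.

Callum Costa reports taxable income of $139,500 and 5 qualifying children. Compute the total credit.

$7,401

Child Care Credit: base = 5 × $882 = $4,410. income exceeds $16,700 by $122,800, which is 123 full-or-partial $1,000 increments; reduction = 123 × $28 = $3,444, leaving $966.
Veteran's Credit: $139,500 is $500 into a $5,000 phase-out range, leaving 4,500/5,000 of the credit: $7,150 × 4,500/5,000 = $6,435.
Total: $966 + $6,435 = $7,401.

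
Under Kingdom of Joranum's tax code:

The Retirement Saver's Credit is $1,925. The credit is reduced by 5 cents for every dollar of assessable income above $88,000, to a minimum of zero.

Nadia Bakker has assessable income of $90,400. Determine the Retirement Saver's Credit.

Retirement Saver's Credit: 5% of the $2,400 excess over $88,000 is $120; credit = $1,925 − $120 = $1,805.

$1,805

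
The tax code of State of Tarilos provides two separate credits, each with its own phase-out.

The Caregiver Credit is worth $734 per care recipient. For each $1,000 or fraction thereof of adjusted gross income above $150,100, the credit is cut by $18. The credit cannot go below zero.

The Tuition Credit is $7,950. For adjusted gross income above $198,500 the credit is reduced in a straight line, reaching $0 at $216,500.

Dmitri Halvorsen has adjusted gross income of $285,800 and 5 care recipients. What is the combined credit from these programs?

$1,222

Caregiver Credit: base = 5 × $734 = $3,670. income exceeds $150,100 by $135,700, which is 136 full-or-partial $1,000 increments; reduction = 136 × $18 = $2,448, leaving $1,222.
Tuition Credit: $285,800 is at or above $216,500, so the credit is $0.
Total: $1,222 + $0 = $1,222.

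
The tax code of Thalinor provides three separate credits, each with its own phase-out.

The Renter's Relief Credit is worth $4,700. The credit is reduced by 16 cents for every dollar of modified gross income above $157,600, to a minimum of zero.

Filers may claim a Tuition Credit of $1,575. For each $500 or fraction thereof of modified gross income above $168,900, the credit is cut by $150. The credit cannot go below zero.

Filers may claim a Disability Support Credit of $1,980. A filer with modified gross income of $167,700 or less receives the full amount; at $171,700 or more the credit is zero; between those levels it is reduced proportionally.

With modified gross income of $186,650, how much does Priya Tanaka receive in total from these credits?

Renter's Relief Credit: 16% of the $29,050 excess over $157,600 is $4,648; credit = $4,700 − $4,648 = $52.
Tuition Credit: income exceeds $168,900 by $17,750 → 36 increments × $150 = $5,400 ≥ base, so the credit is $0.
Disability Support Credit: $186,650 is at or above $171,700, so the credit is $0.
Total: $52 + $0 + $0 = $52.

$52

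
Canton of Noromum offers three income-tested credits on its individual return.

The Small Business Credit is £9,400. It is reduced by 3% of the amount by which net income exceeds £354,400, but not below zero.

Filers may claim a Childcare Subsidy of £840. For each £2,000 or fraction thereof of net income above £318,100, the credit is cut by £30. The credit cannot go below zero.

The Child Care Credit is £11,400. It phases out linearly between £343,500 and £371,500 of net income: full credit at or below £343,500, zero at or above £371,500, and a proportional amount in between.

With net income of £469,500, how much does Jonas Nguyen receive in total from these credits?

Small Business Credit: 3% of the £115,100 excess over £354,400 is £3,453; credit = £9,400 − £3,453 = £5,947.
Childcare Subsidy: income exceeds £318,100 by £151,400 → 76 increments × £30 = £2,280 ≥ base, so the credit is £0.
Child Care Credit: £469,500 is at or above £371,500, so the credit is £0.
Total: £5,947 + £0 + £0 = £5,947.

£5,947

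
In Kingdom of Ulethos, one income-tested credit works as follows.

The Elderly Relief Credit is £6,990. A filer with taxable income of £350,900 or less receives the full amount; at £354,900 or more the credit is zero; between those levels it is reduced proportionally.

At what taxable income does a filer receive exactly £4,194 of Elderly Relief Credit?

£4,194 is 4,194/6,990 of the full £6,990, so 2,796/6,990 of the £4,000 range has been used: income = £350,900 + £4,000 × 2,796/6,990 = £352,500.

£352,500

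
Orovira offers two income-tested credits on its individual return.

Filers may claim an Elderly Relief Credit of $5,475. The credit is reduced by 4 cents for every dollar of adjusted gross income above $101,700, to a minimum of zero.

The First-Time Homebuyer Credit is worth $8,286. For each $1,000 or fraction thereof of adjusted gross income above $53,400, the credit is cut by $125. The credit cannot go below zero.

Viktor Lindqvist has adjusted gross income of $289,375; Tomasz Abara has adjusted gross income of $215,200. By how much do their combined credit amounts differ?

$935

Viktor ($289,375): Elderly Relief Credit: 4% of the $187,675 excess over $101,700 is $7,507 ≥ base, so the credit is $0. First-Time Homebuyer Credit: income exceeds $53,400 by $235,975 → 236 increments × $125 = $29,500 ≥ base, so the credit is $0. total $0 + $0 = $0
Tomasz ($215,200): Elderly Relief Credit: 4% of the $113,500 excess over $101,700 is $4,540; credit = $5,475 − $4,540 = $935. First-Time Homebuyer Credit: income exceeds $53,400 by $161,800 → 162 increments × $125 = $20,250 ≥ base, so the credit is $0. total $935 + $0 = $935
Difference: |$0 − $935| = $935.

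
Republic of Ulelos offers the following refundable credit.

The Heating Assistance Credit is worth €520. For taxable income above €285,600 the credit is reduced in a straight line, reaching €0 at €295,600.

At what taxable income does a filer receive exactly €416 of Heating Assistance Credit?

€416 is 416/520 of the full €520, so 104/520 of the €10,000 range has been used: income = €285,600 + €10,000 × 104/520 = €287,600.

€287,600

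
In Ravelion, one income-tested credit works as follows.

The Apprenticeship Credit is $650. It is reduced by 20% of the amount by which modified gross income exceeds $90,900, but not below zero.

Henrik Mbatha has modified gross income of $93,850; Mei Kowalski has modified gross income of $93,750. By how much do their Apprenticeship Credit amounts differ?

$20

Henrik ($93,850): Apprenticeship Credit: 20% of the $2,950 excess over $90,900 is $590; credit = $650 − $590 = $60.
Mei ($93,750): Apprenticeship Credit: 20% of the $2,850 excess over $90,900 is $570; credit = $650 − $570 = $80.
Difference: |$60 − $80| = $20.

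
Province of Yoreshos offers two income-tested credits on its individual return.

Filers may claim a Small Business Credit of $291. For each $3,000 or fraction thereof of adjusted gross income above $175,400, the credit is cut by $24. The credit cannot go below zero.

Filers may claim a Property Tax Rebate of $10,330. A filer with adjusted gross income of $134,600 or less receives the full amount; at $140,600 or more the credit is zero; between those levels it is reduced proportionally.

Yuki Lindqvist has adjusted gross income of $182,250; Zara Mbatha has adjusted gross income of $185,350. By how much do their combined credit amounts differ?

Yuki ($182,250): Small Business Credit: income exceeds $175,400 by $6,850, which is 3 full-or-partial $3,000 increments; reduction = 3 × $24 = $72, leaving $219. Property Tax Rebate: $182,250 is at or above $140,600, so the credit is $0. total $219 + $0 = $219
Zara ($185,350): Small Business Credit: income exceeds $175,400 by $9,950, which is 4 full-or-partial $3,000 increments; reduction = 4 × $24 = $96, leaving $195. Property Tax Rebate: $185,350 is at or above $140,600, so the credit is $0. total $195 + $0 = $195
Difference: |$219 − $195| = $24.

$24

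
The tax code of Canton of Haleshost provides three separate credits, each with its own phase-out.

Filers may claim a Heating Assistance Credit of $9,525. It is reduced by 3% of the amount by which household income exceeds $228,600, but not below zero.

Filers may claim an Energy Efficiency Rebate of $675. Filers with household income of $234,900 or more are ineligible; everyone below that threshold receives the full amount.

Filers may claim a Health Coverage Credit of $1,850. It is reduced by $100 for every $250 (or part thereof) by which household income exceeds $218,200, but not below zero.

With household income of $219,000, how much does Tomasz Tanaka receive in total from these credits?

$11,650

Heating Assistance Credit: $219,000 is at or below the $228,600 threshold, so the full $9,525 applies.
Energy Efficiency Rebate: $219,000 is below the $234,900 cutoff, so the full $675 applies.
Health Coverage Credit: income exceeds $218,200 by $800, which is 4 full-or-partial $250 increments; reduction = 4 × $100 = $400, leaving $1,450.
Total: $9,525 + $675 + $1,450 = $11,650.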